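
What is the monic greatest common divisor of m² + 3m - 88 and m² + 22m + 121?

m + 11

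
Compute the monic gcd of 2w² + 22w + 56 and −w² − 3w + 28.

w + 7

Euclidean algorithm in ℚ[w]:
  2w² + 22w + 56 = (−2)(−w² − 3w + 28) + (16w + 112)
  −w² − 3w + 28 = (−(1/16)w + 1/4)(16w + 112) + (0)
Last nonzero remainder: 16w + 112. Dividing through by 16 gives the monic gcd w + 7.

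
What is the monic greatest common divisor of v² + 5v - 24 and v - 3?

Apply the Euclidean algorithm:
  v² + 5v - 24 = (v + 8)(v - 3) + (0)
The last nonzero remainder v - 3 is already monic.

v - 3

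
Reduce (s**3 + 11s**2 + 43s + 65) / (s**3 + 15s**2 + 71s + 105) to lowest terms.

(s**2 + 6s + 13)/(s**2 + 10s + 21)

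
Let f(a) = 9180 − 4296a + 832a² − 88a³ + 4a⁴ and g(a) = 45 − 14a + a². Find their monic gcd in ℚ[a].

45 − 14a + a²

By polynomial division,
  4a⁴ − 88a³ + 832a² − 4296a + 9180 = (4a² − 32a + 204)(a² − 14a + 45) + (0)
The last nonzero remainder a² − 14a + 45 is already monic.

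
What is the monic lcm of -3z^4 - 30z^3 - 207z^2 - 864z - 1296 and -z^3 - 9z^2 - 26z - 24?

Euclidean algorithm in ℚ[z]:
  -3z^4 - 30z^3 - 207z^2 - 864z - 1296 = (3z + 3)(-z^3 - 9z^2 - 26z - 24) + (-102z^2 - 714z - 1224)
  -z^3 - 9z^2 - 26z - 24 = ((1/102)z + 1/51)(-102z^2 - 714z - 1224) + (0)
Last nonzero remainder: -102z^2 - 714z - 1224. Dividing through by -102 gives the monic gcd z^2 + 7z + 12.
Then lcm(f, g) = f·g / gcd(f, g); expanding and making the result monic gives the answer.

z^5 + 12z^4 + 89z^3 + 426z^2 + 1008z + 864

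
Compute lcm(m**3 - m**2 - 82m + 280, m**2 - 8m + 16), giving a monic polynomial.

m**4 - 5m**3 - 78m**2 + 608m - 1120

Euclidean algorithm in ℚ[m]:
  m**3 - m**2 - 82m + 280 = (m + 7)(m**2 - 8m + 16) + (-42m + 168)
  m**2 - 8m + 16 = (-(1/42)m + 2/21)(-42m + 168) + (0)
Last nonzero remainder: -42m + 168. Dividing through by -42 gives the monic gcd m - 4.
Then lcm(f, g) = f·g / gcd(f, g); expanding and making the result monic gives the answer.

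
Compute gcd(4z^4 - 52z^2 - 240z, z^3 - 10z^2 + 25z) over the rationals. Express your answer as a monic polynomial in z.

z^2 - 5z

Repeated division with remainder:
  4z^4 - 52z^2 - 240z = (4z + 40)(z^3 - 10z^2 + 25z) + (248z^2 - 1240z)
  z^3 - 10z^2 + 25z = ((1/248)z - 5/248)(248z^2 - 1240z) + (0)
Last nonzero remainder: 248z^2 - 1240z. Dividing through by 248 gives the monic gcd z^2 - 5z.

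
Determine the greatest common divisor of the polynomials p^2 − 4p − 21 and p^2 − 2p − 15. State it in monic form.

p + 3

By polynomial division,
  p^2 − 4p − 21 = (p^2 − 2p − 15) + (−2p − 6)
  p^2 − 2p − 15 = (−(1/2)p + 5/2)(−2p − 6) + (0)
Last nonzero remainder: −2p − 6. Dividing through by −2 gives the monic gcd p + 3.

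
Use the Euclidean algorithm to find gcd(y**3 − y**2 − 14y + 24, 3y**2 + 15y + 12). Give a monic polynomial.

y + 4

Euclidean algorithm in ℚ[y]:
  y**3 − y**2 − 14y + 24 = ((1/3)y − 2)(3y**2 + 15y + 12) + (12y + 48)
  3y**2 + 15y + 12 = ((1/4)y + 1/4)(12y + 48) + (0)
Last nonzero remainder: 12y + 48. Dividing through by 12 gives the monic gcd y + 4.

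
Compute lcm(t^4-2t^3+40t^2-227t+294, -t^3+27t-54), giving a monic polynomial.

t^6+t^5+16t^4-71t^3-1107t^2+4968t-5292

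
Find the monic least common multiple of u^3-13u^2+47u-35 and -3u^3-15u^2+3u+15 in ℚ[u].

u^5-7u^4-26u^3+182u^2+25u-175

Repeated division with remainder:
  u^3-13u^2+47u-35 = (-1/3)(-3u^3-15u^2+3u+15) + (-18u^2+48u-30)
  -3u^3-15u^2+3u+15 = ((1/6)u+23/18)(-18u^2+48u-30) + (-(160/3)u+160/3)
  -18u^2+48u-30 = ((27/80)u-9/16)(-(160/3)u+160/3) + (0)
Last nonzero remainder: -(160/3)u+160/3. Dividing through by -160/3 gives the monic gcd u-1.
Then lcm(f, g) = f·g / gcd(f, g); expanding and making the result monic gives the answer.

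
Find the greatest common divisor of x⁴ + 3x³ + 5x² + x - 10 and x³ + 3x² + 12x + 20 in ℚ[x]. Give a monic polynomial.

x + 2

By polynomial division,
  x⁴ + 3x³ + 5x² + x - 10 = (x)(x³ + 3x² + 12x + 20) + (-7x² - 19x - 10)
  x³ + 3x² + 12x + 20 = (-(1/7)x - 2/49)(-7x² - 19x - 10) + ((480/49)x + 960/49)
  -7x² - 19x - 10 = (-(343/480)x - 49/96)((480/49)x + 960/49) + (0)
Last nonzero remainder: (480/49)x + 960/49. Dividing through by 480/49 gives the monic gcd x + 2.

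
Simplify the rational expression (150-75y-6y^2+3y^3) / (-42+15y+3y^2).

(-25+y^2)/(7+y)

Euclidean algorithm in ℚ[y]:
  3y^3-6y^2-75y+150 = (y-7)(3y^2+15y-42) + (72y-144)
  3y^2+15y-42 = ((1/24)y+7/24)(72y-144) + (0)
Last nonzero remainder: 72y-144. Dividing through by 72 gives the monic gcd y-2.
Cancel y-2 from numerator and denominator to get the reduced form.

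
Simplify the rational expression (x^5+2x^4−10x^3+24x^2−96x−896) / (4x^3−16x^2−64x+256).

By polynomial division,
  x^5+2x^4−10x^3+24x^2−96x−896 = ((1/4)x^2+(3/2)x+15/2)(4x^3−16x^2−64x+256) + (176x^2−2816)
  4x^3−16x^2−64x+256 = ((1/44)x−1/11)(176x^2−2816) + (0)
Last nonzero remainder: 176x^2−2816. Dividing through by 176 gives the monic gcd x^2−16.
Cancel x^2−16 from numerator and denominator to get the reduced form.

(x^3+2x^2+6x+56)/(4x−16)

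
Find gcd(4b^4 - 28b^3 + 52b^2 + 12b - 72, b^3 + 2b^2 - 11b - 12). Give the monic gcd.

b^2 - 2b - 3

Repeated division with remainder:
  4b^4 - 28b^3 + 52b^2 + 12b - 72 = (4b - 36)(b^3 + 2b^2 - 11b - 12) + (168b^2 - 336b - 504)
  b^3 + 2b^2 - 11b - 12 = ((1/168)b + 1/42)(168b^2 - 336b - 504) + (0)
Last nonzero remainder: 168b^2 - 336b - 504. Dividing through by 168 gives the monic gcd b^2 - 2b - 3.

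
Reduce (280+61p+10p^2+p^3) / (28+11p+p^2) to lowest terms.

Repeated division with remainder:
  p^3+10p^2+61p+280 = (p-1)(p^2+11p+28) + (44p+308)
  p^2+11p+28 = ((1/44)p+1/11)(44p+308) + (0)
Last nonzero remainder: 44p+308. Dividing through by 44 gives the monic gcd p+7.
Cancel p+7 from numerator and denominator to get the reduced form.

(40+3p+p^2)/(4+p)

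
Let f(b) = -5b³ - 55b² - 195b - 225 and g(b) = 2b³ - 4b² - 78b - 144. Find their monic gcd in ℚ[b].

b² + 6b + 9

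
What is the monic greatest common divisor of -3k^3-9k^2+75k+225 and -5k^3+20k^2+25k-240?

k+3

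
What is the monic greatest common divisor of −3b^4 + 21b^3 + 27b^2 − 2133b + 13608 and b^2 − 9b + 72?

Apply the Euclidean algorithm:
  −3b^4 + 21b^3 + 27b^2 − 2133b + 13608 = (−3b^2 − 6b + 189)(b^2 − 9b + 72) + (0)
The last nonzero remainder b^2 − 9b + 72 is already monic.

b^2 − 9b + 72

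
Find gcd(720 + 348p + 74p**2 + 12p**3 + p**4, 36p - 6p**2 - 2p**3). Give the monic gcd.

6 + p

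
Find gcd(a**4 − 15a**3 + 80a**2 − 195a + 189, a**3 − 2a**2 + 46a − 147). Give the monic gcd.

a − 3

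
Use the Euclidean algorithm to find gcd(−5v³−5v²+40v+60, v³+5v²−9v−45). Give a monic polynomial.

v−3

By polynomial division,
  −5v³−5v²+40v+60 = (−5)(v³+5v²−9v−45) + (20v²−5v−165)
  v³+5v²−9v−45 = ((1/20)v+21/80)(20v²−5v−165) + ((9/16)v−27/16)
  20v²−5v−165 = ((320/9)v+880/9)((9/16)v−27/16) + (0)
Last nonzero remainder: (9/16)v−27/16. Dividing through by 9/16 gives the monic gcd v−3.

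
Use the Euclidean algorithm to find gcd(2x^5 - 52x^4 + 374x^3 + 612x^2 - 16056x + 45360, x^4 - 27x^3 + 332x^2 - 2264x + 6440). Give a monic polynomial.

x^2 - 17x + 70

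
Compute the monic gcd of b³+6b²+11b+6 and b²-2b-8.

By polynomial division,
  b³+6b²+11b+6 = (b+8)(b²-2b-8) + (35b+70)
  b²-2b-8 = ((1/35)b-4/35)(35b+70) + (0)
Last nonzero remainder: 35b+70. Dividing through by 35 gives the monic gcd b+2.

b+2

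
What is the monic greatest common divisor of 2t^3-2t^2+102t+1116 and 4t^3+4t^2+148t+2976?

t^2-7t+93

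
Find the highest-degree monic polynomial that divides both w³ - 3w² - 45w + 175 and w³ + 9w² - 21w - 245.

w² + 2w - 35

Repeated division with remainder:
  w³ - 3w² - 45w + 175 = (w³ + 9w² - 21w - 245) + (-12w² - 24w + 420)
  w³ + 9w² - 21w - 245 = (-(1/12)w - 7/12)(-12w² - 24w + 420) + (0)
Last nonzero remainder: -12w² - 24w + 420. Dividing through by -12 gives the monic gcd w² + 2w - 35.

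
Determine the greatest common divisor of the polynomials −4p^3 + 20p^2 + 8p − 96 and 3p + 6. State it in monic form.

Repeated division with remainder:
  −4p^3 + 20p^2 + 8p − 96 = (−(4/3)p^2 + (28/3)p − 16)(3p + 6) + (0)
Last nonzero remainder: 3p + 6. Dividing through by 3 gives the monic gcd p + 2.

p + 2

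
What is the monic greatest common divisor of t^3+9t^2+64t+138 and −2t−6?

t+3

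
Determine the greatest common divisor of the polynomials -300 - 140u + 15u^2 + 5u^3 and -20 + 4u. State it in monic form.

By polynomial division,
  5u^3 + 15u^2 - 140u - 300 = ((5/4)u^2 + 10u + 15)(4u - 20) + (0)
Last nonzero remainder: 4u - 20. Dividing through by 4 gives the monic gcd u - 5.

-5 + u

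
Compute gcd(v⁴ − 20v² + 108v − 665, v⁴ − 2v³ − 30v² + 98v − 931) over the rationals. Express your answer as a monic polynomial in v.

By polynomial division,
  v⁴ − 20v² + 108v − 665 = (v⁴ − 2v³ − 30v² + 98v − 931) + (2v³ + 10v² + 10v + 266)
  v⁴ − 2v³ − 30v² + 98v − 931 = ((1/2)v − 7/2)(2v³ + 10v² + 10v + 266) + (0)
Last nonzero remainder: 2v³ + 10v² + 10v + 266. Dividing through by 2 gives the monic gcd v³ + 5v² + 5v + 133.

v³ + 5v² + 5v + 133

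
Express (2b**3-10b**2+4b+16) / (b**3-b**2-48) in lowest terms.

Euclidean algorithm in ℚ[b]:
  2b**3-10b**2+4b+16 = (2)(b**3-b**2-48) + (-8b**2+4b+112)
  b**3-b**2-48 = (-(1/8)b+1/16)(-8b**2+4b+112) + ((55/4)b-55)
  -8b**2+4b+112 = (-(32/55)b-112/55)((55/4)b-55) + (0)
Last nonzero remainder: (55/4)b-55. Dividing through by 55/4 gives the monic gcd b-4.
Cancel b-4 from numerator and denominator to get the reduced form.

(2b**2-2b-4)/(b**2+3b+12)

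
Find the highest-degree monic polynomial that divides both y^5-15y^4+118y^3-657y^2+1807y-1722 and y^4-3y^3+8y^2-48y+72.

y^2-5y+6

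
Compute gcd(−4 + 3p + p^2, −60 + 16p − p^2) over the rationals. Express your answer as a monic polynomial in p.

By polynomial division,
  p^2 + 3p − 4 = (−1)(−p^2 + 16p − 60) + (19p − 64)
  −p^2 + 16p − 60 = (−(1/19)p + 240/361)(19p − 64) + (−6300/361)
  19p − 64 = (−(6859/6300)p + 5776/1575)(−6300/361) + (0)
The last nonzero remainder is the constant −6300/361, so the polynomials are coprime and gcd = 1.

1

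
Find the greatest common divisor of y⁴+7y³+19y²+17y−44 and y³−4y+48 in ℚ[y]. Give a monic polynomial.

y+4

Apply the Euclidean algorithm:
  y⁴+7y³+19y²+17y−44 = (y+7)(y³−4y+48) + (23y²−3y−380)
  y³−4y+48 = ((1/23)y+3/529)(23y²−3y−380) + ((6633/529)y+26532/529)
  23y²−3y−380 = ((12167/6633)y−50255/6633)((6633/529)y+26532/529) + (0)
Last nonzero remainder: (6633/529)y+26532/529. Dividing through by 6633/529 gives the monic gcd y+4.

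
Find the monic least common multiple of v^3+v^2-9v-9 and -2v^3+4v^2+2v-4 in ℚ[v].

v^5-2v^4-10v^3+20v^2+9v-18

Repeated division with remainder:
  v^3+v^2-9v-9 = (-1/2)(-2v^3+4v^2+2v-4) + (3v^2-8v-11)
  -2v^3+4v^2+2v-4 = (-(2/3)v-4/9)(3v^2-8v-11) + (-(80/9)v-80/9)
  3v^2-8v-11 = (-(27/80)v+99/80)(-(80/9)v-80/9) + (0)
Last nonzero remainder: -(80/9)v-80/9. Dividing through by -80/9 gives the monic gcd v+1.
Then lcm(f, g) = f·g / gcd(f, g); expanding and making the result monic gives the answer.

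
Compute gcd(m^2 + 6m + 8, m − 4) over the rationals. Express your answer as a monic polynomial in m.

By polynomial division,
  m^2 + 6m + 8 = (m + 10)(m − 4) + (48)
  m − 4 = ((1/48)m − 1/12)(48) + (0)
The last nonzero remainder is the constant 48, so the polynomials are coprime and gcd = 1.

1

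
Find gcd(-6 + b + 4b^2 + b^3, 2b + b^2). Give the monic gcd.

2 + b

Apply the Euclidean algorithm:
  b^3 + 4b^2 + b - 6 = (b + 2)(b^2 + 2b) + (-3b - 6)
  b^2 + 2b = (-(1/3)b)(-3b - 6) + (0)
Last nonzero remainder: -3b - 6. Dividing through by -3 gives the monic gcd b + 2.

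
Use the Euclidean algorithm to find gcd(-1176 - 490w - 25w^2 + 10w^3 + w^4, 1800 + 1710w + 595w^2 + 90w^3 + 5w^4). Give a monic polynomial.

24 + 10w + w^2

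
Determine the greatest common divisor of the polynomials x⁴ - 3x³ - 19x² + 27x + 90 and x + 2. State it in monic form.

x + 2

Euclidean algorithm in ℚ[x]:
  x⁴ - 3x³ - 19x² + 27x + 90 = (x³ - 5x² - 9x + 45)(x + 2) + (0)
The last nonzero remainder x + 2 is already monic.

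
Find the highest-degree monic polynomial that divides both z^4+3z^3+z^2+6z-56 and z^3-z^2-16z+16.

Euclidean algorithm in ℚ[z]:
  z^4+3z^3+z^2+6z-56 = (z+4)(z^3-z^2-16z+16) + (21z^2+54z-120)
  z^3-z^2-16z+16 = ((1/21)z-25/147)(21z^2+54z-120) + (-(54/49)z-216/49)
  21z^2+54z-120 = (-(343/18)z+245/9)(-(54/49)z-216/49) + (0)
Last nonzero remainder: -(54/49)z-216/49. Dividing through by -54/49 gives the monic gcd z+4.

z+4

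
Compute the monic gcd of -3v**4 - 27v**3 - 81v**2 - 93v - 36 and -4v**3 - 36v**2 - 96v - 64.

Apply the Euclidean algorithm:
  -3v**4 - 27v**3 - 81v**2 - 93v - 36 = ((3/4)v)(-4v**3 - 36v**2 - 96v - 64) + (-9v**2 - 45v - 36)
  -4v**3 - 36v**2 - 96v - 64 = ((4/9)v + 16/9)(-9v**2 - 45v - 36) + (0)
Last nonzero remainder: -9v**2 - 45v - 36. Dividing through by -9 gives the monic gcd v**2 + 5v + 4.

v**2 + 5v + 4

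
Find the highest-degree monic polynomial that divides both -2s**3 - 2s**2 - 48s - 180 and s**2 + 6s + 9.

s + 3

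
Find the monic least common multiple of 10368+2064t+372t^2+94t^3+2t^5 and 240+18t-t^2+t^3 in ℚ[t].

Repeated division with remainder:
  2t^5+94t^3+372t^2+2064t+10368 = (2t^2+2t+60)(t^3-t^2+18t+240) + (-84t^2+504t-4032)
  t^3-t^2+18t+240 = (-(1/84)t-5/84)(-84t^2+504t-4032) + (0)
Last nonzero remainder: -84t^2+504t-4032. Dividing through by -84 gives the monic gcd t^2-6t+48.
Then lcm(f, g) = f·g / gcd(f, g); expanding and making the result monic gives the answer.

25920+10344t+1962t^2+421t^3+47t^4+5t^5+t^6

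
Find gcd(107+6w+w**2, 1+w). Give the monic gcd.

1

Euclidean algorithm in ℚ[w]:
  w**2+6w+107 = (w+5)(w+1) + (102)
  w+1 = ((1/102)w+1/102)(102) + (0)
The last nonzero remainder is the constant 102, so the polynomials are coprime and gcd = 1.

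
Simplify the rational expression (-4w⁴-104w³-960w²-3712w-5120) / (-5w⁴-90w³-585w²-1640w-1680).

Apply the Euclidean algorithm:
  -4w⁴-104w³-960w²-3712w-5120 = (4/5)(-5w⁴-90w³-585w²-1640w-1680) + (-32w³-492w²-2400w-3776)
  -5w⁴-90w³-585w²-1640w-1680 = ((5/32)w+105/256)(-32w³-492w²-2400w-3776) + (-(525/64)w²-(525/8)w-525/4)
  -32w³-492w²-2400w-3776 = ((2048/525)w+15104/525)(-(525/64)w²-(525/8)w-525/4) + (0)
Last nonzero remainder: -(525/64)w²-(525/8)w-525/4. Dividing through by -525/64 gives the monic gcd w²+8w+16.
Cancel w²+8w+16 from numerator and denominator to get the reduced form.

(4w²+72w+320)/(5w²+50w+105)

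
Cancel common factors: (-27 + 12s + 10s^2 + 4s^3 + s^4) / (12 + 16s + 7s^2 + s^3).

Repeated division with remainder:
  s^4 + 4s^3 + 10s^2 + 12s - 27 = (s - 3)(s^3 + 7s^2 + 16s + 12) + (15s^2 + 48s + 9)
  s^3 + 7s^2 + 16s + 12 = ((1/15)s + 19/75)(15s^2 + 48s + 9) + ((81/25)s + 243/25)
  15s^2 + 48s + 9 = ((125/27)s + 25/27)((81/25)s + 243/25) + (0)
Last nonzero remainder: (81/25)s + 243/25. Dividing through by 81/25 gives the monic gcd s + 3.
Cancel s + 3 from numerator and denominator to get the reduced form.

(-9 + 7s + s^2 + s^3)/(4 + 4s + s^2)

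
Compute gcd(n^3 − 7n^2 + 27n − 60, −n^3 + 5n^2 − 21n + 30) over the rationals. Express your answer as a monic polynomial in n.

n^2 − 3n + 15

Apply the Euclidean algorithm:
  n^3 − 7n^2 + 27n − 60 = (−1)(−n^3 + 5n^2 − 21n + 30) + (−2n^2 + 6n − 30)
  −n^3 + 5n^2 − 21n + 30 = ((1/2)n − 1)(−2n^2 + 6n − 30) + (0)
Last nonzero remainder: −2n^2 + 6n − 30. Dividing through by −2 gives the monic gcd n^2 − 3n + 15.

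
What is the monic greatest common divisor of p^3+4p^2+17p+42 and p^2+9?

1

By polynomial division,
  p^3+4p^2+17p+42 = (p+4)(p^2+9) + (8p+6)
  p^2+9 = ((1/8)p−3/32)(8p+6) + (153/16)
  8p+6 = ((128/153)p+32/51)(153/16) + (0)
The last nonzero remainder is the constant 153/16, so the polynomials are coprime and gcd = 1.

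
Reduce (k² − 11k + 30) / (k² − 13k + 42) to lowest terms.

(k − 5)/(k − 7)

Apply the Euclidean algorithm:
  k² − 11k + 30 = (k² − 13k + 42) + (2k − 12)
  k² − 13k + 42 = ((1/2)k − 7/2)(2k − 12) + (0)
Last nonzero remainder: 2k − 12. Dividing through by 2 gives the monic gcd k − 6.
Cancel k − 6 from numerator and denominator to get the reduced form.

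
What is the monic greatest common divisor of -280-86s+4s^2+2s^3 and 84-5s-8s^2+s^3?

By polynomial division,
  2s^3+4s^2-86s-280 = (2)(s^3-8s^2-5s+84) + (20s^2-76s-448)
  s^3-8s^2-5s+84 = ((1/20)s-21/100)(20s^2-76s-448) + ((36/25)s-252/25)
  20s^2-76s-448 = ((125/9)s+400/9)((36/25)s-252/25) + (0)
Last nonzero remainder: (36/25)s-252/25. Dividing through by 36/25 gives the monic gcd s-7.

-7+s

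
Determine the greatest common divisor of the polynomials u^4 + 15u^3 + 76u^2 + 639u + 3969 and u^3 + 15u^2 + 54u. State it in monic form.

u + 9

Euclidean algorithm in ℚ[u]:
  u^4 + 15u^3 + 76u^2 + 639u + 3969 = (u)(u^3 + 15u^2 + 54u) + (22u^2 + 639u + 3969)
  u^3 + 15u^2 + 54u = ((1/22)u - 309/484)(22u^2 + 639u + 3969) + ((136269/484)u + 1226421/484)
  22u^2 + 639u + 3969 = ((10648/136269)u + 484/309)((136269/484)u + 1226421/484) + (0)
Last nonzero remainder: (136269/484)u + 1226421/484. Dividing through by 136269/484 gives the monic gcd u + 9.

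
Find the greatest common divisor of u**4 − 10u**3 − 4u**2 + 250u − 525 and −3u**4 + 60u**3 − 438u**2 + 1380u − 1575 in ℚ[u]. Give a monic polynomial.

u**3 − 15u**2 + 71u − 105

By polynomial division,
  u**4 − 10u**3 − 4u**2 + 250u − 525 = (−1/3)(−3u**4 + 60u**3 − 438u**2 + 1380u − 1575) + (10u**3 − 150u**2 + 710u − 1050)
  −3u**4 + 60u**3 − 438u**2 + 1380u − 1575 = (−(3/10)u + 3/2)(10u**3 − 150u**2 + 710u − 1050) + (0)
Last nonzero remainder: 10u**3 − 150u**2 + 710u − 1050. Dividing through by 10 gives the monic gcd u**3 − 15u**2 + 71u − 105.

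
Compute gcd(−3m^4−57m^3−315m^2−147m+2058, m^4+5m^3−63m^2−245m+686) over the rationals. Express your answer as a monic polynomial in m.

m^3+12m^2+21m−98

Apply the Euclidean algorithm:
  −3m^4−57m^3−315m^2−147m+2058 = (−3)(m^4+5m^3−63m^2−245m+686) + (−42m^3−504m^2−882m+4116)
  m^4+5m^3−63m^2−245m+686 = (−(1/42)m+1/6)(−42m^3−504m^2−882m+4116) + (0)
Last nonzero remainder: −42m^3−504m^2−882m+4116. Dividing through by −42 gives the monic gcd m^3+12m^2+21m−98.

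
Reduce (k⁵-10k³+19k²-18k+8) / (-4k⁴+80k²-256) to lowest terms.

(-k³+2k²-2k+1)/(4k²-8k-32)

Apply the Euclidean algorithm:
  k⁵-10k³+19k²-18k+8 = (-(1/4)k)(-4k⁴+80k²-256) + (10k³+19k²-82k+8)
  -4k⁴+80k²-256 = (-(2/5)k+19/25)(10k³+19k²-82k+8) + ((819/25)k²+(1638/25)k-6552/25)
  10k³+19k²-82k+8 = ((250/819)k-25/819)((819/25)k²+(1638/25)k-6552/25) + (0)
Last nonzero remainder: (819/25)k²+(1638/25)k-6552/25. Dividing through by 819/25 gives the monic gcd k²+2k-8.
Cancel k²+2k-8 from numerator and denominator to get the reduced form.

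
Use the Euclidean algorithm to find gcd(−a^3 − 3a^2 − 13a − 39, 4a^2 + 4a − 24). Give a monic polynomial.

By polynomial division,
  −a^3 − 3a^2 − 13a − 39 = (−(1/4)a − 1/2)(4a^2 + 4a − 24) + (−17a − 51)
  4a^2 + 4a − 24 = (−(4/17)a + 8/17)(−17a − 51) + (0)
Last nonzero remainder: −17a − 51. Dividing through by −17 gives the monic gcd a + 3.

a + 3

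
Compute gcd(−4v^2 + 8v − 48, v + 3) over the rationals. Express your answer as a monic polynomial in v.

1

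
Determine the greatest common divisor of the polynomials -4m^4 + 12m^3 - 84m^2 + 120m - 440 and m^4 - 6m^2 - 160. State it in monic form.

m^2 + 10

By polynomial division,
  -4m^4 + 12m^3 - 84m^2 + 120m - 440 = (-4)(m^4 - 6m^2 - 160) + (12m^3 - 108m^2 + 120m - 1080)
  m^4 - 6m^2 - 160 = ((1/12)m + 3/4)(12m^3 - 108m^2 + 120m - 1080) + (65m^2 + 650)
  12m^3 - 108m^2 + 120m - 1080 = ((12/65)m - 108/65)(65m^2 + 650) + (0)
Last nonzero remainder: 65m^2 + 650. Dividing through by 65 gives the monic gcd m^2 + 10.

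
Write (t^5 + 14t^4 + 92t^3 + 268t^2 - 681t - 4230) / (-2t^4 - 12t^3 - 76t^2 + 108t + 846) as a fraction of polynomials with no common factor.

(-t^2 - 11t - 30)/(2t + 6)

Euclidean algorithm in ℚ[t]:
  t^5 + 14t^4 + 92t^3 + 268t^2 - 681t - 4230 = (-(1/2)t - 4)(-2t^4 - 12t^3 - 76t^2 + 108t + 846) + (6t^3 + 18t^2 + 174t - 846)
  -2t^4 - 12t^3 - 76t^2 + 108t + 846 = (-(1/3)t - 1)(6t^3 + 18t^2 + 174t - 846) + (0)
Last nonzero remainder: 6t^3 + 18t^2 + 174t - 846. Dividing through by 6 gives the monic gcd t^3 + 3t^2 + 29t - 141.
Cancel t^3 + 3t^2 + 29t - 141 from numerator and denominator to get the reduced form.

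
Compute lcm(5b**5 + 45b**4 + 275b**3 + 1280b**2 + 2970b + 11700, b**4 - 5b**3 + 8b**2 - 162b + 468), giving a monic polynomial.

Euclidean algorithm in ℚ[b]:
  5b**5 + 45b**4 + 275b**3 + 1280b**2 + 2970b + 11700 = (5b + 70)(b**4 - 5b**3 + 8b**2 - 162b + 468) + (585b**3 + 1530b**2 + 11970b - 21060)
  b**4 - 5b**3 + 8b**2 - 162b + 468 = ((1/585)b - 11/845)(585b**3 + 1530b**2 + 11970b - 21060) + ((1260/169)b**2 + (5040/169)b + 2520/13)
  585b**3 + 1530b**2 + 11970b - 21060 = ((2197/28)b - 1521/14)((1260/169)b**2 + (5040/169)b + 2520/13) + (0)
Last nonzero remainder: (1260/169)b**2 + (5040/169)b + 2520/13. Dividing through by 1260/169 gives the monic gcd b**2 + 4b + 26.
Then lcm(f, g) = f·g / gcd(f, g); expanding and making the result monic gives the answer.

b**7 - 8b**5 - 77b**4 - 720b**3 + 1602b**2 - 10368b + 42120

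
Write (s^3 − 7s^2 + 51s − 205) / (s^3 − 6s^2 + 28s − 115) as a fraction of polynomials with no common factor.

(s^2 − 2s + 41)/(s^2 − s + 23)

Repeated division with remainder:
  s^3 − 7s^2 + 51s − 205 = (s^3 − 6s^2 + 28s − 115) + (−s^2 + 23s − 90)
  s^3 − 6s^2 + 28s − 115 = (−s − 17)(−s^2 + 23s − 90) + (329s − 1645)
  −s^2 + 23s − 90 = (−(1/329)s + 18/329)(329s − 1645) + (0)
Last nonzero remainder: 329s − 1645. Dividing through by 329 gives the monic gcd s − 5.
Cancel s − 5 from numerator and denominator to get the reduced form.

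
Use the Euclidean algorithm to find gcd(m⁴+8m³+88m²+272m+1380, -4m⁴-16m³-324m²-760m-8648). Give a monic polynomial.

m²+6m+46

Repeated division with remainder:
  m⁴+8m³+88m²+272m+1380 = (-1/4)(-4m⁴-16m³-324m²-760m-8648) + (4m³+7m²+82m-782)
  -4m⁴-16m³-324m²-760m-8648 = (-m-9/4)(4m³+7m²+82m-782) + (-(905/4)m²-(2715/2)m-20815/2)
  4m³+7m²+82m-782 = (-(16/905)m+68/905)(-(905/4)m²-(2715/2)m-20815/2) + (0)
Last nonzero remainder: -(905/4)m²-(2715/2)m-20815/2. Dividing through by -905/4 gives the monic gcd m²+6m+46.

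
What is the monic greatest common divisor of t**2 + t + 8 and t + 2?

1

Repeated division with remainder:
  t**2 + t + 8 = (t − 1)(t + 2) + (10)
  t + 2 = ((1/10)t + 1/5)(10) + (0)
The last nonzero remainder is the constant 10, so the polynomials are coprime and gcd = 1.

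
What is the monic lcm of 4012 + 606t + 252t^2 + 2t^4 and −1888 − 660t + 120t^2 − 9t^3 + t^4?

By polynomial division,
  2t^4 + 252t^2 + 606t + 4012 = (2)(t^4 − 9t^3 + 120t^2 − 660t − 1888) + (18t^3 + 12t^2 + 1926t + 7788)
  t^4 − 9t^3 + 120t^2 − 660t − 1888 = ((1/18)t − 29/54)(18t^3 + 12t^2 + 1926t + 7788) + ((175/9)t^2 − (175/3)t + 20650/9)
  18t^3 + 12t^2 + 1926t + 7788 = ((162/175)t + 594/175)((175/9)t^2 − (175/3)t + 20650/9) + (0)
Last nonzero remainder: (175/9)t^2 − (175/3)t + 20650/9. Dividing through by 175/9 gives the monic gcd t^2 − 3t + 118.
Then lcm(f, g) = f·g / gcd(f, g); expanding and making the result monic gives the answer.

−32096 − 16884t − 1828t^2 − 453t^3 + 110t^4 − 6t^5 + t^6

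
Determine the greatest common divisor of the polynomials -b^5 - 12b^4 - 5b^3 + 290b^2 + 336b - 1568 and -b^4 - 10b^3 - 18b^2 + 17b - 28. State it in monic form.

b^2 + 11b + 28

Euclidean algorithm in ℚ[b]:
  -b^5 - 12b^4 - 5b^3 + 290b^2 + 336b - 1568 = (b + 2)(-b^4 - 10b^3 - 18b^2 + 17b - 28) + (33b^3 + 309b^2 + 330b - 1512)
  -b^4 - 10b^3 - 18b^2 + 17b - 28 = (-(1/33)b - 7/363)(33b^3 + 309b^2 + 330b - 1512) + (-(247/121)b^2 - (247/11)b - 6916/121)
  33b^3 + 309b^2 + 330b - 1512 = (-(3993/247)b + 6534/247)(-(247/121)b^2 - (247/11)b - 6916/121) + (0)
Last nonzero remainder: -(247/121)b^2 - (247/11)b - 6916/121. Dividing through by -247/121 gives the monic gcd b^2 + 11b + 28.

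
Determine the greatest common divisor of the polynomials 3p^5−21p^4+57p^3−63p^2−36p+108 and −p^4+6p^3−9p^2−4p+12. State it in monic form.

Repeated division with remainder:
  3p^5−21p^4+57p^3−63p^2−36p+108 = (−3p+3)(−p^4+6p^3−9p^2−4p+12) + (12p^3−48p^2+12p+72)
  −p^4+6p^3−9p^2−4p+12 = (−(1/12)p+1/6)(12p^3−48p^2+12p+72) + (0)
Last nonzero remainder: 12p^3−48p^2+12p+72. Dividing through by 12 gives the monic gcd p^3−4p^2+p+6.

p^3−4p^2+p+6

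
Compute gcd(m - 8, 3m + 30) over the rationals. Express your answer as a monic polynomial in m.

1

By polynomial division,
  m - 8 = (1/3)(3m + 30) + (-18)
  3m + 30 = (-(1/6)m - 5/3)(-18) + (0)
The last nonzero remainder is the constant -18, so the polynomials are coprime and gcd = 1.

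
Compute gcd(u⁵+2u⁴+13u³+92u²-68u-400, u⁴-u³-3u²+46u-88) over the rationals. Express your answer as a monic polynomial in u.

u²+2u-8

Euclidean algorithm in ℚ[u]:
  u⁵+2u⁴+13u³+92u²-68u-400 = (u+3)(u⁴-u³-3u²+46u-88) + (19u³+55u²-118u-136)
  u⁴-u³-3u²+46u-88 = ((1/19)u-74/361)(19u³+55u²-118u-136) + ((5229/361)u²+(10458/361)u-41832/361)
  19u³+55u²-118u-136 = ((6859/5229)u+6137/5229)((5229/361)u²+(10458/361)u-41832/361) + (0)
Last nonzero remainder: (5229/361)u²+(10458/361)u-41832/361. Dividing through by 5229/361 gives the monic gcd u²+2u-8.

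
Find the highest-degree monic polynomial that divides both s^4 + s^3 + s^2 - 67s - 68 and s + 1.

Euclidean algorithm in ℚ[s]:
  s^4 + s^3 + s^2 - 67s - 68 = (s^3 + s - 68)(s + 1) + (0)
The last nonzero remainder s + 1 is already monic.

s + 1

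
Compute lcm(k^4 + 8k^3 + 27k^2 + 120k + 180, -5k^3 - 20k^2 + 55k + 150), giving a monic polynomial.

k^6 + 10k^5 + 28k^4 + 54k^3 + 15k^2 - 1440k - 2700

Apply the Euclidean algorithm:
  k^4 + 8k^3 + 27k^2 + 120k + 180 = (-(1/5)k - 4/5)(-5k^3 - 20k^2 + 55k + 150) + (22k^2 + 194k + 300)
  -5k^3 - 20k^2 + 55k + 150 = (-(5/22)k + 265/242)(22k^2 + 194k + 300) + (-(10800/121)k - 21600/121)
  22k^2 + 194k + 300 = (-(1331/5400)k - 121/72)(-(10800/121)k - 21600/121) + (0)
Last nonzero remainder: -(10800/121)k - 21600/121. Dividing through by -10800/121 gives the monic gcd k + 2.
Then lcm(f, g) = f·g / gcd(f, g); expanding and making the result monic gives the answer.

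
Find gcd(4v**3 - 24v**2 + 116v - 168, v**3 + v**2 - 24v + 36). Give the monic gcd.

v - 2

Euclidean algorithm in ℚ[v]:
  4v**3 - 24v**2 + 116v - 168 = (4)(v**3 + v**2 - 24v + 36) + (-28v**2 + 212v - 312)
  v**3 + v**2 - 24v + 36 = (-(1/28)v - 15/49)(-28v**2 + 212v - 312) + ((1458/49)v - 2916/49)
  -28v**2 + 212v - 312 = (-(686/729)v + 1274/243)((1458/49)v - 2916/49) + (0)
Last nonzero remainder: (1458/49)v - 2916/49. Dividing through by 1458/49 gives the monic gcd v - 2.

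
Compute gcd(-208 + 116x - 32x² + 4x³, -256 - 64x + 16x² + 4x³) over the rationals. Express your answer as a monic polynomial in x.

Repeated division with remainder:
  4x³ - 32x² + 116x - 208 = (4x³ + 16x² - 64x - 256) + (-48x² + 180x + 48)
  4x³ + 16x² - 64x - 256 = (-(1/12)x - 31/48)(-48x² + 180x + 48) + ((225/4)x - 225)
  -48x² + 180x + 48 = (-(64/75)x - 16/75)((225/4)x - 225) + (0)
Last nonzero remainder: (225/4)x - 225. Dividing through by 225/4 gives the monic gcd x - 4.

-4 + x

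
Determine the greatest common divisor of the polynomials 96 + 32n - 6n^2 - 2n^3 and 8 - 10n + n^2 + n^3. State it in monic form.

4 + n

By polynomial division,
  -2n^3 - 6n^2 + 32n + 96 = (-2)(n^3 + n^2 - 10n + 8) + (-4n^2 + 12n + 112)
  n^3 + n^2 - 10n + 8 = (-(1/4)n - 1)(-4n^2 + 12n + 112) + (30n + 120)
  -4n^2 + 12n + 112 = (-(2/15)n + 14/15)(30n + 120) + (0)
Last nonzero remainder: 30n + 120. Dividing through by 30 gives the monic gcd n + 4.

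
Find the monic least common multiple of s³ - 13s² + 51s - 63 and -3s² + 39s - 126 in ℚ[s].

s⁴ - 19s³ + 129s² - 369s + 378

Repeated division with remainder:
  s³ - 13s² + 51s - 63 = (-(1/3)s)(-3s² + 39s - 126) + (9s - 63)
  -3s² + 39s - 126 = (-(1/3)s + 2)(9s - 63) + (0)
Last nonzero remainder: 9s - 63. Dividing through by 9 gives the monic gcd s - 7.
Then lcm(f, g) = f·g / gcd(f, g); expanding and making the result monic gives the answer.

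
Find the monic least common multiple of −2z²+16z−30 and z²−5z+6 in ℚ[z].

z³−10z²+31z−30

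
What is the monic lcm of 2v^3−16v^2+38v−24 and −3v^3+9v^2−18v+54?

By polynomial division,
  2v^3−16v^2+38v−24 = (−2/3)(−3v^3+9v^2−18v+54) + (−10v^2+26v+12)
  −3v^3+9v^2−18v+54 = ((3/10)v−3/25)(−10v^2+26v+12) + (−(462/25)v+1386/25)
  −10v^2+26v+12 = ((125/231)v+50/231)(−(462/25)v+1386/25) + (0)
Last nonzero remainder: −(462/25)v+1386/25. Dividing through by −462/25 gives the monic gcd v−3.
Then lcm(f, g) = f·g / gcd(f, g); expanding and making the result monic gives the answer.

v^5−8v^4+25v^3−60v^2+114v−72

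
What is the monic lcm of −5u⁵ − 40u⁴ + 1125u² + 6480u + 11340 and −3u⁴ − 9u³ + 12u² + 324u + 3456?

u⁷ + 11u⁶ + 56u⁵ + 31u⁴ − 1971u³ − 13356u² − 48276u − 72576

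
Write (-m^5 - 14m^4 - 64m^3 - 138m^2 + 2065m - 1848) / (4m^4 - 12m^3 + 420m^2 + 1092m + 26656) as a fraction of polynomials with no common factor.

(-m^3 - 7m^2 + 41m - 33)/(4m^2 - 40m + 476)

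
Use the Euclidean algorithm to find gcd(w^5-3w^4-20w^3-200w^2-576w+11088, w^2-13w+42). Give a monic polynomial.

w^2-13w+42

Euclidean algorithm in ℚ[w]:
  w^5-3w^4-20w^3-200w^2-576w+11088 = (w^3+10w^2+68w+264)(w^2-13w+42) + (0)
The last nonzero remainder w^2-13w+42 is already monic.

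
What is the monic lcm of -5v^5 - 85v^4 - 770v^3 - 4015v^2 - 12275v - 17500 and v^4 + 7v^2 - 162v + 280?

Euclidean algorithm in ℚ[v]:
  -5v^5 - 85v^4 - 770v^3 - 4015v^2 - 12275v - 17500 = (-5v - 85)(v^4 + 7v^2 - 162v + 280) + (-735v^3 - 4230v^2 - 24645v + 6300)
  v^4 + 7v^2 - 162v + 280 = (-(1/735)v + 94/12005)(-735v^3 - 4230v^2 - 24645v + 6300) + ((15824/2401)v^2 + (94944/2401)v + 79120/343)
  -735v^3 - 4230v^2 - 24645v + 6300 = (-(1764735/15824)v + 108045/3956)((15824/2401)v^2 + (94944/2401)v + 79120/343) + (0)
Last nonzero remainder: (15824/2401)v^2 + (94944/2401)v + 79120/343. Dividing through by 15824/2401 gives the monic gcd v^2 + 6v + 35.
Then lcm(f, g) = f·g / gcd(f, g); expanding and making the result monic gives the answer.

v^7 + 11v^6 + 60v^5 + 15v^4 - 1131v^3 - 4806v^2 - 1360v + 28000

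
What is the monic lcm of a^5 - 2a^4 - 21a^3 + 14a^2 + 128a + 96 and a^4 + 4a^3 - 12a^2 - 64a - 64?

a^7 + 4a^6 - 25a^5 - 128a^4 + 44a^3 + 976a^2 + 1600a + 768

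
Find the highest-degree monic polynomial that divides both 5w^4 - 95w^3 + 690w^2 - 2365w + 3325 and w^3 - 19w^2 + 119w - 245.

w^2 - 12w + 35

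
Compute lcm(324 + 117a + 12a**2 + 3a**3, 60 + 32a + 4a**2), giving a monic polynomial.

540 + 303a + 59a**2 + 9a**3 + a**4

By polynomial division,
  3a**3 + 12a**2 + 117a + 324 = ((3/4)a − 3)(4a**2 + 32a + 60) + (168a + 504)
  4a**2 + 32a + 60 = ((1/42)a + 5/42)(168a + 504) + (0)
Last nonzero remainder: 168a + 504. Dividing through by 168 gives the monic gcd a + 3.
Then lcm(f, g) = f·g / gcd(f, g); expanding and making the result monic gives the answer.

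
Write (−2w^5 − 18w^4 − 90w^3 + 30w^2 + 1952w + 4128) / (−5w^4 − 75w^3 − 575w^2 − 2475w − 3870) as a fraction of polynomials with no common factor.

Repeated division with remainder:
  −2w^5 − 18w^4 − 90w^3 + 30w^2 + 1952w + 4128 = ((2/5)w − 12/5)(−5w^4 − 75w^3 − 575w^2 − 2475w − 3870) + (−40w^3 − 360w^2 − 2440w − 5160)
  −5w^4 − 75w^3 − 575w^2 − 2475w − 3870 = ((1/8)w + 3/4)(−40w^3 − 360w^2 − 2440w − 5160) + (0)
Last nonzero remainder: −40w^3 − 360w^2 − 2440w − 5160. Dividing through by −40 gives the monic gcd w^3 + 9w^2 + 61w + 129.
Cancel w^3 + 9w^2 + 61w + 129 from numerator and denominator to get the reduced form.

(2w^2 − 32)/(5w + 30)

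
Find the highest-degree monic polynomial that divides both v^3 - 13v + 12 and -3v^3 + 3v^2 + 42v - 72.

v^2 + v - 12

By polynomial division,
  v^3 - 13v + 12 = (-1/3)(-3v^3 + 3v^2 + 42v - 72) + (v^2 + v - 12)
  -3v^3 + 3v^2 + 42v - 72 = (-3v + 6)(v^2 + v - 12) + (0)
The last nonzero remainder v^2 + v - 12 is already monic.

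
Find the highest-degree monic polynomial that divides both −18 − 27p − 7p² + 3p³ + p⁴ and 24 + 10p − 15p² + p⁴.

By polynomial division,
  p⁴ + 3p³ − 7p² − 27p − 18 = (p⁴ − 15p² + 10p + 24) + (3p³ + 8p² − 37p − 42)
  p⁴ − 15p² + 10p + 24 = ((1/3)p − 8/9)(3p³ + 8p² − 37p − 42) + ((40/9)p² − (80/9)p − 40/3)
  3p³ + 8p² − 37p − 42 = ((27/40)p + 63/20)((40/9)p² − (80/9)p − 40/3) + (0)
Last nonzero remainder: (40/9)p² − (80/9)p − 40/3. Dividing through by 40/9 gives the monic gcd p² − 2p − 3.

−3 − 2p + p²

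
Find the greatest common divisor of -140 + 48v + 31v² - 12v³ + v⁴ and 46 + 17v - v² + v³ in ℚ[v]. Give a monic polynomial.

By polynomial division,
  v⁴ - 12v³ + 31v² + 48v - 140 = (v - 11)(v³ - v² + 17v + 46) + (3v² + 189v + 366)
  v³ - v² + 17v + 46 = ((1/3)v - 64/3)(3v² + 189v + 366) + (3927v + 7854)
  3v² + 189v + 366 = ((1/1309)v + 61/1309)(3927v + 7854) + (0)
Last nonzero remainder: 3927v + 7854. Dividing through by 3927 gives the monic gcd v + 2.

2 + v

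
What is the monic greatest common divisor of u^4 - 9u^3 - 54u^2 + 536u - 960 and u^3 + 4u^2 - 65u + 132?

Apply the Euclidean algorithm:
  u^4 - 9u^3 - 54u^2 + 536u - 960 = (u - 13)(u^3 + 4u^2 - 65u + 132) + (63u^2 - 441u + 756)
  u^3 + 4u^2 - 65u + 132 = ((1/63)u + 11/63)(63u^2 - 441u + 756) + (0)
Last nonzero remainder: 63u^2 - 441u + 756. Dividing through by 63 gives the monic gcd u^2 - 7u + 12.

u^2 - 7u + 12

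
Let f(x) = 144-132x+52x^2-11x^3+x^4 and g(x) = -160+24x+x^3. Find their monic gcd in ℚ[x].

-4+x

By polynomial division,
  x^4-11x^3+52x^2-132x+144 = (x-11)(x^3+24x-160) + (28x^2+292x-1616)
  x^3+24x-160 = ((1/28)x-73/196)(28x^2+292x-1616) + ((9333/49)x-37332/49)
  28x^2+292x-1616 = ((1372/9333)x+19796/9333)((9333/49)x-37332/49) + (0)
Last nonzero remainder: (9333/49)x-37332/49. Dividing through by 9333/49 gives the monic gcd x-4.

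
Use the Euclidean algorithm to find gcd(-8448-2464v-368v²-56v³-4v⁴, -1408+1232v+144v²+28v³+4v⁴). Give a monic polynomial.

352+44v+8v²+v³

Euclidean algorithm in ℚ[v]:
  -4v⁴-56v³-368v²-2464v-8448 = (-1)(4v⁴+28v³+144v²+1232v-1408) + (-28v³-224v²-1232v-9856)
  4v⁴+28v³+144v²+1232v-1408 = (-(1/7)v+1/7)(-28v³-224v²-1232v-9856) + (0)
Last nonzero remainder: -28v³-224v²-1232v-9856. Dividing through by -28 gives the monic gcd v³+8v²+44v+352.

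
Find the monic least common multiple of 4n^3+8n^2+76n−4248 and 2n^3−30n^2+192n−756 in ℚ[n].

Repeated division with remainder:
  4n^3+8n^2+76n−4248 = (2)(2n^3−30n^2+192n−756) + (68n^2−308n−2736)
  2n^3−30n^2+192n−756 = ((1/34)n−89/289)(68n^2−308n−2736) + ((51332/289)n−461988/289)
  68n^2−308n−2736 = ((4913/12833)n+21964/12833)((51332/289)n−461988/289) + (0)
Last nonzero remainder: (51332/289)n−461988/289. Dividing through by 51332/289 gives the monic gcd n−9.
Then lcm(f, g) = f·g / gcd(f, g); expanding and making the result monic gives the answer.

n^5−4n^4+49n^3−1092n^2+7170n−44604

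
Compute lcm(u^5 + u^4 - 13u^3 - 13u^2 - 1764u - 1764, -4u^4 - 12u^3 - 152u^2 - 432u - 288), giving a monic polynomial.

u^6 + 3u^5 - 11u^4 - 39u^3 - 1790u^2 - 5292u - 3528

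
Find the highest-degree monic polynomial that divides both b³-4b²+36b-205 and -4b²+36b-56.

1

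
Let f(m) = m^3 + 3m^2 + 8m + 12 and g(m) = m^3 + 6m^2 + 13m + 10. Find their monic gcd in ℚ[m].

m + 2

Apply the Euclidean algorithm:
  m^3 + 3m^2 + 8m + 12 = (m^3 + 6m^2 + 13m + 10) + (-3m^2 - 5m + 2)
  m^3 + 6m^2 + 13m + 10 = (-(1/3)m - 13/9)(-3m^2 - 5m + 2) + ((58/9)m + 116/9)
  -3m^2 - 5m + 2 = (-(27/58)m + 9/58)((58/9)m + 116/9) + (0)
Last nonzero remainder: (58/9)m + 116/9. Dividing through by 58/9 gives the monic gcd m + 2.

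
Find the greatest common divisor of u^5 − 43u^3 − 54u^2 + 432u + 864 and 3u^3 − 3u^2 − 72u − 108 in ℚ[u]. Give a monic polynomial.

Euclidean algorithm in ℚ[u]:
  u^5 − 43u^3 − 54u^2 + 432u + 864 = ((1/3)u^2 + (1/3)u − 6)(3u^3 − 3u^2 − 72u − 108) + (−12u^2 + 36u + 216)
  3u^3 − 3u^2 − 72u − 108 = (−(1/4)u − 1/2)(−12u^2 + 36u + 216) + (0)
Last nonzero remainder: −12u^2 + 36u + 216. Dividing through by −12 gives the monic gcd u^2 − 3u − 18.

u^2 − 3u − 18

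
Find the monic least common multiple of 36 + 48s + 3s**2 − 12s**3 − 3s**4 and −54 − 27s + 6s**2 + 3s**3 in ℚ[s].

36 + 36s − 13s**2 − 13s**3 + s**4 + s**5

Euclidean algorithm in ℚ[s]:
  −3s**4 − 12s**3 + 3s**2 + 48s + 36 = (−s − 2)(3s**3 + 6s**2 − 27s − 54) + (−12s**2 − 60s − 72)
  3s**3 + 6s**2 − 27s − 54 = (−(1/4)s + 3/4)(−12s**2 − 60s − 72) + (0)
Last nonzero remainder: −12s**2 − 60s − 72. Dividing through by −12 gives the monic gcd s**2 + 5s + 6.
Then lcm(f, g) = f·g / gcd(f, g); expanding and making the result monic gives the answer.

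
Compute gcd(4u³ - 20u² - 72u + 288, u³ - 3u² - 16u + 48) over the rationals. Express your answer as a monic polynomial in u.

Euclidean algorithm in ℚ[u]:
  4u³ - 20u² - 72u + 288 = (4)(u³ - 3u² - 16u + 48) + (-8u² - 8u + 96)
  u³ - 3u² - 16u + 48 = (-(1/8)u + 1/2)(-8u² - 8u + 96) + (0)
Last nonzero remainder: -8u² - 8u + 96. Dividing through by -8 gives the monic gcd u² + u - 12.

u² + u - 12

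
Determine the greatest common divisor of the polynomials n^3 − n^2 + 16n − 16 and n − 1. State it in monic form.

n − 1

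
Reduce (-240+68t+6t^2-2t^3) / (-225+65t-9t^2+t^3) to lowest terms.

Apply the Euclidean algorithm:
  -2t^3+6t^2+68t-240 = (-2)(t^3-9t^2+65t-225) + (-12t^2+198t-690)
  t^3-9t^2+65t-225 = (-(1/12)t-5/8)(-12t^2+198t-690) + ((525/4)t-2625/4)
  -12t^2+198t-690 = (-(16/175)t+184/175)((525/4)t-2625/4) + (0)
Last nonzero remainder: (525/4)t-2625/4. Dividing through by 525/4 gives the monic gcd t-5.
Cancel t-5 from numerator and denominator to get the reduced form.

(48-4t-2t^2)/(45-4t+t^2)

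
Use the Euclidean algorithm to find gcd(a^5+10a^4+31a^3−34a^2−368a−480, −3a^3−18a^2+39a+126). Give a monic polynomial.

a^2−a−6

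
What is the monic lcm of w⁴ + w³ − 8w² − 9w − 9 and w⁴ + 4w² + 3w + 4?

w⁶ − 5w⁴ + 3w³ − 32w² − 27w − 36

By polynomial division,
  w⁴ + w³ − 8w² − 9w − 9 = (w⁴ + 4w² + 3w + 4) + (w³ − 12w² − 12w − 13)
  w⁴ + 4w² + 3w + 4 = (w + 12)(w³ − 12w² − 12w − 13) + (160w² + 160w + 160)
  w³ − 12w² − 12w − 13 = ((1/160)w − 13/160)(160w² + 160w + 160) + (0)
Last nonzero remainder: 160w² + 160w + 160. Dividing through by 160 gives the monic gcd w² + w + 1.
Then lcm(f, g) = f·g / gcd(f, g); expanding and making the result monic gives the answer.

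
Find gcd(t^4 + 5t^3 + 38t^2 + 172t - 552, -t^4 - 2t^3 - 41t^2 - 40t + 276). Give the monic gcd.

t^3 - t^2 + 44t - 92

Euclidean algorithm in ℚ[t]:
  t^4 + 5t^3 + 38t^2 + 172t - 552 = (-1)(-t^4 - 2t^3 - 41t^2 - 40t + 276) + (3t^3 - 3t^2 + 132t - 276)
  -t^4 - 2t^3 - 41t^2 - 40t + 276 = (-(1/3)t - 1)(3t^3 - 3t^2 + 132t - 276) + (0)
Last nonzero remainder: 3t^3 - 3t^2 + 132t - 276. Dividing through by 3 gives the monic gcd t^3 - t^2 + 44t - 92.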